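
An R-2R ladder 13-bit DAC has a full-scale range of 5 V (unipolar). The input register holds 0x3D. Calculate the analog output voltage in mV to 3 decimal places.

LSB = 5 V / 2^13 = 0.610 mV.
Code 0x3D = 61 decimal.
V_out = 0 + 61 × 0.000610352 V = 0.0372314 V.
= 37.231 mV.

37.231 mV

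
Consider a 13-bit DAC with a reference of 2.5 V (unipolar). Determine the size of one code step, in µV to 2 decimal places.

305.18 µV

Full-scale span = 2.5 V.
LSB = 2.5 / 2^13 = 2.5 / 8192 = 0.000305176 V = 305.18 µV.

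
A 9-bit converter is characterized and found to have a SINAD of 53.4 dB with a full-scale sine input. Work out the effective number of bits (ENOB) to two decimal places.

8.58 bits

ENOB = (SINAD − 1.76) / 6.02 = (53.4 − 1.76)/6.02 = 8.578.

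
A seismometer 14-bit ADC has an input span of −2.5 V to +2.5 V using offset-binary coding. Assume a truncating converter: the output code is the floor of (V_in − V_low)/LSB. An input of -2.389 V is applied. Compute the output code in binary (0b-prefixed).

code 0b101101011 (decimal 363)

Full-scale span = 5 V; LSB = 5/2^14 = 305.18 µV.
Input sits at 363.725 steps above V_low.
So the output code is 363.
In binary (0b-prefixed): 0b101101011.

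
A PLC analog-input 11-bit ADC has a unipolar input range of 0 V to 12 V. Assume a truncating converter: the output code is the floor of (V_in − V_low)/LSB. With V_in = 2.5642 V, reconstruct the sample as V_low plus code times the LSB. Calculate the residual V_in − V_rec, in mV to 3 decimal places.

Step size: 12 V ÷ 2^11 = 5.859 mV.
(V_in − V_low)/LSB = (2.5642 − 0)/0.00585938 = 437.6235 → code 437 (floor).
Code 437 maps back to 0 + 437×0.00585938 V = 2.5605469 V.
V_in − V_rec = 0.00365313 V = 3.653 mV.

3.653 mV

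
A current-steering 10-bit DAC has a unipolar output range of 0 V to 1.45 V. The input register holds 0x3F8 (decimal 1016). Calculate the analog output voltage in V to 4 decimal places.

1.4387 V

LSB = 1.45 V / 2^10 = 1.416 mV.
Code 0x3F8 = 1016 decimal.
V_out = 0 + 1016 × 0.00141602 V = 1.43867 V.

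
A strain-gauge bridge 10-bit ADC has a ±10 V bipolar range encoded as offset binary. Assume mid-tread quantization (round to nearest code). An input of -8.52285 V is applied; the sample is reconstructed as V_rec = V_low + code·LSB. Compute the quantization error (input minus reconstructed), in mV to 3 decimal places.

-7.225 mV

LSB = 20/2^10 = 19.531 mV.
(-8.52285 − (−10))/0.0195312 = 75.6301; round gives code 76.
Reconstructed: -8.515625 V.
Error = -8.52285 − (−8.515625) = -0.007225 V = -7.225 mV.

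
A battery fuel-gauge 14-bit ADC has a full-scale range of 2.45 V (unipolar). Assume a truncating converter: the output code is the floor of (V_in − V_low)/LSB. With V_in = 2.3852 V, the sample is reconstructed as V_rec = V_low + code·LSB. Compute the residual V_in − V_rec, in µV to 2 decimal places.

98.68 µV

One LSB is 2.45 V / 16384 = 149.54 µV.
(V_in − V_low)/LSB = (2.3852 − 0)/0.000149536 = 15950.6599 → code 15950 (floor).
V_rec = 0 + 15950·0.000149536 = 2.3851013 V.
Error = 2.3852 − 2.3851013 = 9.86816e-05 V = 98.68 µV.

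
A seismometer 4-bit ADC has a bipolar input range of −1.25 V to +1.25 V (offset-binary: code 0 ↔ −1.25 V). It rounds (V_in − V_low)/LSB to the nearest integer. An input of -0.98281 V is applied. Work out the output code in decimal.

code 2

LSB = 2.5 V / 16 = 156.250 mV.
Input sits at 1.710 steps above V_low.
round(1.710) = 2.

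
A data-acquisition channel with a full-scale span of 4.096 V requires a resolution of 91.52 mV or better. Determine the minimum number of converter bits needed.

Number of steps required ≥ 4.096 V / 91.52 mV = 44.76.
Need 2^N ≥ 44.76; 2^5 = 32, 2^6 = 64.
Minimum N = 6.

6 bits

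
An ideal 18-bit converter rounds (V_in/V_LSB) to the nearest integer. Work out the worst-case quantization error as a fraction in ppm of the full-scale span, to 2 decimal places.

1.91 ppm

Rounding → worst-case error = ½ LSB = V_FS/2^19, so 1e+06/524288 = 1.90735 ppm of full scale.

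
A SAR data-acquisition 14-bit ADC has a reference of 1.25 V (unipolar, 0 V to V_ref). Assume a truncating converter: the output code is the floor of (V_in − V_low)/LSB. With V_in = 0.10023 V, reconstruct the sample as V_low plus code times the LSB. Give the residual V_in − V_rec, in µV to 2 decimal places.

56.05 µV

One LSB is 1.25 V / 16384 = 76.29 µV.
(0.10023 − 0)/7.62939e-05 = 1313.7347; ⌊·⌋ gives code 1313.
V_rec = 0 + 1313·7.62939e-05 = 0.10017395 V.
V_in − V_rec = 5.60498e-05 V = 56.05 µV.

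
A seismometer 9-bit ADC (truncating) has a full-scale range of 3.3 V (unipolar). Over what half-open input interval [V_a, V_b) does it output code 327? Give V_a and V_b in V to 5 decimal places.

[2.10762 V, 2.11406 V)

LSB = 3.3/2^9 = 6.445 mV.
V_a = V_low + 327·LSB = 2.10762 V; V_b = V_low + 328·LSB = 2.11406 V.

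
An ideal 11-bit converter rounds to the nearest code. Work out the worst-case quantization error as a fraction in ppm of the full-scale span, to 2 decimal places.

244.14 ppm

Rounding → worst-case error = ½ LSB = V_FS/2^12, so 1e+06/4096 = 244.141 ppm of full scale.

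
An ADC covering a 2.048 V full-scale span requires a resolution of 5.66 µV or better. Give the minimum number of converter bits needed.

Number of steps required ≥ 2.048 V / 5.66 µV = 361837.46.
Need 2^N ≥ 361837.46; 2^18 = 262144, 2^19 = 524288.
Minimum N = 19.

19 bits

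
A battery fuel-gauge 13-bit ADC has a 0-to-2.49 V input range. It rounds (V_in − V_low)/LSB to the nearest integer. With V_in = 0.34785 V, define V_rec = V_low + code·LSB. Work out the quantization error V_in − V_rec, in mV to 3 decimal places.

0.125 mV

LSB = 2.49/2^13 = 303.96 µV.
(V_in − V_low)/LSB = (0.34785 − 0)/0.000303955 = 1144.4125 → code 1144 (round).
Reconstructed: 0.34772461 V.
Difference: 0.000125391 V → 0.125 mV.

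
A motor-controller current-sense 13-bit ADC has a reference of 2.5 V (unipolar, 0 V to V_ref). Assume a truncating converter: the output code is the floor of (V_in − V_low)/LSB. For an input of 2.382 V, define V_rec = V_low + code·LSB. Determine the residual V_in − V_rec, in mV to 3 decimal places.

0.103 mV

One LSB is 2.5 V / 8192 = 305.18 µV.
(2.382 − 0)/0.000305176 = 7805.3376; ⌊·⌋ gives code 7805.
Code 7805 maps back to 0 + 7805×0.000305176 V = 2.381897 V.
V_in − V_rec = 0.000103027 V = 0.103 mV.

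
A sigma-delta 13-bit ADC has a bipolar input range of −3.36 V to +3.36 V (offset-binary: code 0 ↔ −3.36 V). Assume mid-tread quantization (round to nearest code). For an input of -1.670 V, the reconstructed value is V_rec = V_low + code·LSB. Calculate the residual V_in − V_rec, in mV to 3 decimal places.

One LSB is 6.72 V / 8192 = 0.820 mV.
(V_in − V_low)/LSB = (-1.670 − (−3.36))/0.000820312 = 2060.1905 → code 2060 (round).
V_rec = (−3.36) + 2060·0.000820312 = -1.6701563 V.
V_in − V_rec = 0.00015625 V = 0.156 mV.

0.156 mV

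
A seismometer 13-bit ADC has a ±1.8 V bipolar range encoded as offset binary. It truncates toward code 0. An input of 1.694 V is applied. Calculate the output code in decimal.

code 7950

LSB = 3.6 V / 8192 = 439.45 µV.
(V_in − V_low)/LSB = (1.694 − (−1.8)) / 0.000439453 = 7950.791.
⌊·⌋(7950.791) = 7950.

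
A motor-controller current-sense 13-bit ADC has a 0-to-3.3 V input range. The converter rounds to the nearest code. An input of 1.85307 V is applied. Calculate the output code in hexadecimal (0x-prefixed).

code 0x11F8 (decimal 4600)

With 8192 levels over 3.3 V, one step is 402.83 µV.
(V_in − V_low)/LSB = (1.85307 − 0) / 0.000402832 = 4600.106.
Round → code 4600.
In hexadecimal (0x-prefixed): 0x11F8.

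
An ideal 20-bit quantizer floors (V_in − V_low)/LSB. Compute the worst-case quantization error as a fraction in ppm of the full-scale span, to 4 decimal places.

0.9537 ppm

Truncating → worst-case error = 1 LSB = V_FS/2^20, so 1e+06/1048576 = 0.953674 ppm of full scale.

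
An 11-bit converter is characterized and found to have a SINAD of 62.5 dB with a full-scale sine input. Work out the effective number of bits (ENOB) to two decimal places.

10.09 bits

ENOB = (SINAD − 1.76) / 6.02 = (62.5 − 1.76)/6.02 = 10.090.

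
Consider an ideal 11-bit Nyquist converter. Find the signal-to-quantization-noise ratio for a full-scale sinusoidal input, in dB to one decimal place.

68.0 dB

SNR ≈ 6.02·N + 1.76 dB = 6.02·11 + 1.76 = 67.98 dB.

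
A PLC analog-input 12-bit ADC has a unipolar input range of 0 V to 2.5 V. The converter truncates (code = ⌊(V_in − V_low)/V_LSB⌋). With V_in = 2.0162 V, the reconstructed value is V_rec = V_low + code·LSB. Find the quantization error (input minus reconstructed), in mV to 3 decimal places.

0.209 mV

Step size: 2.5 V ÷ 2^12 = 0.610 mV.
(2.0162 − 0)/0.000610352 = 3303.3421; ⌊·⌋ gives code 3303.
V_rec = 0 + 3303·0.000610352 = 2.0159912 V.
Difference: 0.000208789 V → 0.209 mV.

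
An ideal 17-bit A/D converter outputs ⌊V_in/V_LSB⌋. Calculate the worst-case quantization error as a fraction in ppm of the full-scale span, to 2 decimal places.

7.63 ppm

Truncating → worst-case error = 1 LSB = V_FS/2^17, so 1e+06/131072 = 7.62939 ppm of full scale.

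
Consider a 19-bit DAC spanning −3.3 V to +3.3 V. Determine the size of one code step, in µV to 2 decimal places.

Full-scale span = 6.6 V.
LSB = 6.6 / 2^19 = 6.6 / 524288 = 1.25885e-05 V = 12.59 µV.

12.59 µV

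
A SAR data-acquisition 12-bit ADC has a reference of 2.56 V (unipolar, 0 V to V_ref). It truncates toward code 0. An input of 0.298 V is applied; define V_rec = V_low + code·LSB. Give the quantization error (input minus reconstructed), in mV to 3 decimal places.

0.500 mV

Step size: 2.56 V ÷ 2^12 = 0.625 mV.
(V_in − V_low)/LSB = (0.298 − 0)/0.000625 = 476.8000 → code 476 (floor).
Reconstructed: 0.2975 V.
Error = 0.298 − 0.2975 = 0.0005 V = 0.500 mV.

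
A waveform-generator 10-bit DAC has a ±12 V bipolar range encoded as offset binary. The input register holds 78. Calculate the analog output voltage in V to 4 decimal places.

-10.1719 V

LSB = 24 V / 2^10 = 23.438 mV.
V_out = (−12) + 78 × 0.0234375 V = -10.1719 V.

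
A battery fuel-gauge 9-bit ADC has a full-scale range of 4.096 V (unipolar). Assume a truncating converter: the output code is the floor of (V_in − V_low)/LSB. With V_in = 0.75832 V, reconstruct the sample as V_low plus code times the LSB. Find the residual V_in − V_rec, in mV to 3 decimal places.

LSB = 4.096/2^9 = 8.000 mV.
Scaled input = 94.7900 LSBs, so code = 94.
Reconstructed: 0.752 V.
Error = 0.75832 − 0.752 = 0.00632 V = 6.320 mV.

6.320 mV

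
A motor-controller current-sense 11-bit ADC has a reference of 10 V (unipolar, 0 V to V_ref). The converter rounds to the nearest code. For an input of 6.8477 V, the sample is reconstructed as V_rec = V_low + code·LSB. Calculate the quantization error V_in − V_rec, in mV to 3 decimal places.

LSB = 10/2^11 = 4.883 mV.
(6.8477 − 0)/0.00488281 = 1402.4090; round gives code 1402.
V_rec = 0 + 1402·0.00488281 = 6.8457031 V.
Error = 6.8477 − 6.8457031 = 0.00199687 V = 1.997 mV.

1.997 mV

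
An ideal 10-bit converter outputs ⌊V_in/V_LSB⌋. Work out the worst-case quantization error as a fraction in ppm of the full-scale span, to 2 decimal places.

976.56 ppm

Truncating → worst-case error = 1 LSB = V_FS/2^10, so 1e+06/1024 = 976.562 ppm of full scale.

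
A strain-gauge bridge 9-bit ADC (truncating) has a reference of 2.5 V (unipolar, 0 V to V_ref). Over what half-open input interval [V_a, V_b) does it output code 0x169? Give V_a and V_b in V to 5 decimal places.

LSB = 2.5/2^9 = 4.883 mV.
Code 0x169 = 361 decimal.
V_a = V_low + 361·LSB = 1.7627 V; V_b = V_low + 362·LSB = 1.76758 V.

[1.76270 V, 1.76758 V)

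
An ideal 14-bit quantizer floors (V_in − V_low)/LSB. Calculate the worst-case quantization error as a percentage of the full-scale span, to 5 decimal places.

Truncating → worst-case error = 1 LSB = V_FS/2^14, so 100/16384 = 0.00610352 % of full scale.

0.00610 %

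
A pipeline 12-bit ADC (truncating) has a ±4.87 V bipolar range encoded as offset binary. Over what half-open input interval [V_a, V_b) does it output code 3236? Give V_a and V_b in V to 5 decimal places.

[2.82498 V, 2.82736 V)

LSB = 9.74/2^12 = 2.378 mV.
V_a = V_low + 3236·LSB = 2.82498 V; V_b = V_low + 3237·LSB = 2.82736 V.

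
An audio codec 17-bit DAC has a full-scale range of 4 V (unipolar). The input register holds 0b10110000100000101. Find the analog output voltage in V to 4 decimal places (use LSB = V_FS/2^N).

LSB = 4 V / 2^17 = 30.52 µV.
Code 0b10110000100000101 = 90373 decimal.
V_out = 0 + 90373 × 3.05176e-05 V = 2.75797 V.

2.7580 V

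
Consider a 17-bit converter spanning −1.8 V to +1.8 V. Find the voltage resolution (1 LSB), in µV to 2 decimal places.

27.47 µV

Full-scale span = 3.6 V.
LSB = 3.6 / 2^17 = 3.6 / 131072 = 2.74658e-05 V = 27.47 µV.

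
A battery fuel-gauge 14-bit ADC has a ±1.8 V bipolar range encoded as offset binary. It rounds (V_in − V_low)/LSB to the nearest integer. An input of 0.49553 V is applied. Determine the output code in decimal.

code 10447

Full-scale span = 3.6 V; LSB = 3.6/2^14 = 219.73 µV.
Input sits at 10447.212 steps above V_low.
round(10447.212) = 10447.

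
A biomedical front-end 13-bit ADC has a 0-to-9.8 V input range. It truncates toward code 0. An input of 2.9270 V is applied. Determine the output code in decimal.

code 2446

With 8192 levels over 9.8 V, one step is 1.196 mV.
(2.9270 − 0) / 0.00119629 = 2446.733 LSBs.
Floor → code 2446.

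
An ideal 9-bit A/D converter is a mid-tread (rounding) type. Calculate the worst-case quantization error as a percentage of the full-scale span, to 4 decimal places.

0.0977 %

Rounding → worst-case error = ½ LSB = V_FS/2^10, so 100/1024 = 0.0976562 % of full scale.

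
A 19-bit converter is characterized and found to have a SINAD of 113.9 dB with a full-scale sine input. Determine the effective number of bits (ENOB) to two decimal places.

18.63 bits

ENOB = (SINAD − 1.76) / 6.02 = (113.9 − 1.76)/6.02 = 18.628.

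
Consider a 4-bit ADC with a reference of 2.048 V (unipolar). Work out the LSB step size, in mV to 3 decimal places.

Full-scale span = 2.048 V.
LSB = 2.048 / 2^4 = 2.048 / 16 = 0.128 V = 128.000 mV.

128.000 mV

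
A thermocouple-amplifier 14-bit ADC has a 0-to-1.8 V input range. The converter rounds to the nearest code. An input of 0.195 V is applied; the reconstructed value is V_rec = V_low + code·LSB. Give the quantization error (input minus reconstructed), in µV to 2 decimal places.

Step size: 1.8 V ÷ 2^14 = 109.86 µV.
(V_in − V_low)/LSB = (0.195 − 0)/0.000109863 = 1774.9333 → code 1775 (round).
V_rec = 0 + 1775·0.000109863 = 0.19500732 V.
V_in − V_rec = -7.32422e-06 V = -7.32 µV.

-7.32 µV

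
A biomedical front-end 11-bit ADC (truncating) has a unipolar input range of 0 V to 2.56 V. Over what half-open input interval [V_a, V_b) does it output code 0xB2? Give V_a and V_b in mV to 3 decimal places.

LSB = 2.56/2^11 = 1.250 mV.
Code 0xB2 = 178 decimal.
V_a = V_low + 178·LSB = 0.2225 V; V_b = V_low + 179·LSB = 0.22375 V.

[222.500 mV, 223.750 mV)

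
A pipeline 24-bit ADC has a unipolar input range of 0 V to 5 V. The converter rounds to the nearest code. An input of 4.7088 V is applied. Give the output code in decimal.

code 15800111

LSB = 5 V / 16777216 = 0.30 µV.
(4.7088 − 0) / 2.98023e-07 = 15800110.940 LSBs.
Round → code 15800111.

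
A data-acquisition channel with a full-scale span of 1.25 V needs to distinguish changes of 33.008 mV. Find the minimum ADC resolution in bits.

6 bits

Number of steps required ≥ 1.25 V / 33.008 mV = 37.87.
Need 2^N ≥ 37.87; 2^5 = 32, 2^6 = 64.
Minimum N = 6.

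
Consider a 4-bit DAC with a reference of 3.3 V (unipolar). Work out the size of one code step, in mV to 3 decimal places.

Full-scale span = 3.3 V.
LSB = 3.3 / 2^4 = 3.3 / 16 = 0.20625 V = 206.250 mV.

206.250 mV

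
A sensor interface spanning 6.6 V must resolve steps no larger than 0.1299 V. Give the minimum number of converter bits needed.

Number of steps required ≥ 6.6 V / 0.1299 V = 50.81.
Need 2^N ≥ 50.81; 2^5 = 32, 2^6 = 64.
Minimum N = 6.

6 bits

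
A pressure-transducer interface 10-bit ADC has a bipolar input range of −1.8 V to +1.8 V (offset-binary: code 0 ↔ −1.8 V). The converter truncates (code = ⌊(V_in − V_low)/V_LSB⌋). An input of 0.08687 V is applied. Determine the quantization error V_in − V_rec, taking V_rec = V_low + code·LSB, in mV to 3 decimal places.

One LSB is 3.6 V / 1024 = 3.516 mV.
Scaled input = 536.7097 LSBs, so code = 536.
Reconstructed: 0.084375 V.
Error = 0.08687 − 0.084375 = 0.002495 V = 2.495 mV.

2.495 mV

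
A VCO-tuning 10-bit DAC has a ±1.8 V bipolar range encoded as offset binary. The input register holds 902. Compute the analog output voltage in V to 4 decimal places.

LSB = 3.6 V / 2^10 = 3.516 mV.
V_out = (−1.8) + 902 × 0.00351563 V = 1.37109 V.

1.3711 V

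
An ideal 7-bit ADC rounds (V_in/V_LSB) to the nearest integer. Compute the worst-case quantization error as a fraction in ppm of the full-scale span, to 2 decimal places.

3906.25 ppm

Rounding → worst-case error = ½ LSB = V_FS/2^8, so 1e+06/256 = 3906.25 ppm of full scale.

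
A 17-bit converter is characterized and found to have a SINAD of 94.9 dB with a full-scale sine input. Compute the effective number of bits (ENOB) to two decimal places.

ENOB = (SINAD − 1.76) / 6.02 = (94.9 − 1.76)/6.02 = 15.472.

15.47 bits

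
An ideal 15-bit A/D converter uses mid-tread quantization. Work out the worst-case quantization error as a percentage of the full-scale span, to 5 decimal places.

0.00153 %

Rounding → worst-case error = ½ LSB = V_FS/2^16, so 100/65536 = 0.00152588 % of full scale.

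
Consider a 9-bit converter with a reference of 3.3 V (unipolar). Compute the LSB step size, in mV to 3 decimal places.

Full-scale span = 3.3 V.
LSB = 3.3 / 2^9 = 3.3 / 512 = 0.00644531 V = 6.445 mV.

6.445 mV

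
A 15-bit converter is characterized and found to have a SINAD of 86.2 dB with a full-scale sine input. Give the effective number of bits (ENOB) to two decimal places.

14.03 bits

ENOB = (SINAD − 1.76) / 6.02 = (86.2 − 1.76)/6.02 = 14.027.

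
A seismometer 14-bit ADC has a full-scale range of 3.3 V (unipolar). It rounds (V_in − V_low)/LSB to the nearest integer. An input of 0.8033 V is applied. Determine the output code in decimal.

code 3988

LSB = 3.3 V / 16384 = 201.42 µV.
Input sits at 3988.263 steps above V_low.
round(3988.263) = 3988.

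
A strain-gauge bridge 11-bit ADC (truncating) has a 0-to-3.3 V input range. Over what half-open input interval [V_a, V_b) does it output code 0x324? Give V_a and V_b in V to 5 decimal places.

[1.29551 V, 1.29712 V)

LSB = 3.3/2^11 = 1.611 mV.
Code 0x324 = 804 decimal.
V_a = V_low + 804·LSB = 1.29551 V; V_b = V_low + 805·LSB = 1.29712 V.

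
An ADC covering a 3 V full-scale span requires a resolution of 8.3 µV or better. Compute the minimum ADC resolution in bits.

19 bits

Number of steps required ≥ 3 V / 8.3 µV = 361445.78.
Need 2^N ≥ 361445.78; 2^18 = 262144, 2^19 = 524288.
Minimum N = 19.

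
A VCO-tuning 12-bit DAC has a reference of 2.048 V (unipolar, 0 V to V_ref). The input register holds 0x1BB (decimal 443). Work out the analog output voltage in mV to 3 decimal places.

LSB = 2.048 V / 2^12 = 0.500 mV.
Code 0x1BB = 443 decimal.
V_out = 0 + 443 × 0.0005 V = 0.2215 V.
= 221.500 mV.

221.500 mV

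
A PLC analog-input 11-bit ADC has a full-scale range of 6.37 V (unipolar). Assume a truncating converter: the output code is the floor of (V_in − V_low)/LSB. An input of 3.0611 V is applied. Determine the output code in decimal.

code 984

LSB = 6.37 V / 2048 = 3.110 mV.
(V_in − V_low)/LSB = (3.0611 − 0) / 0.00311035 = 984.165.
Floor → code 984.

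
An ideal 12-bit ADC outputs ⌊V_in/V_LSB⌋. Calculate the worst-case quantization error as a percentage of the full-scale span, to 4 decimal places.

0.0244 %

Truncating → worst-case error = 1 LSB = V_FS/2^12, so 100/4096 = 0.0244141 % of full scale.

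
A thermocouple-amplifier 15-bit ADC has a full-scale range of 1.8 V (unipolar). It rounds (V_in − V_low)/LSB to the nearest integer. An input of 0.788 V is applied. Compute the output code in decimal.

code 14345

Full-scale span = 1.8 V; LSB = 1.8/2^15 = 54.93 µV.
(0.788 − 0) / 5.49316e-05 = 14345.102 LSBs.
round(14345.102) = 14345.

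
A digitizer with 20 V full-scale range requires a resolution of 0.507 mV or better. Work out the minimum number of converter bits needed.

16 bits

Number of steps required ≥ 20 V / 0.507 mV = 39447.73.
Need 2^N ≥ 39447.73; 2^15 = 32768, 2^16 = 65536.
Minimum N = 16.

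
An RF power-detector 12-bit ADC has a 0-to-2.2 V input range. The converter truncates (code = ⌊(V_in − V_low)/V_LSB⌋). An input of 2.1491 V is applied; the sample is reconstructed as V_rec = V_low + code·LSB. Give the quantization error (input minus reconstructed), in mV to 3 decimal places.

Step size: 2.2 V ÷ 2^12 = 0.537 mV.
(V_in − V_low)/LSB = (2.1491 − 0)/0.000537109 = 4001.2335 → code 4001 (floor).
Reconstructed: 2.1489746 V.
Difference: 0.000125391 V → 0.125 mV.

0.125 mV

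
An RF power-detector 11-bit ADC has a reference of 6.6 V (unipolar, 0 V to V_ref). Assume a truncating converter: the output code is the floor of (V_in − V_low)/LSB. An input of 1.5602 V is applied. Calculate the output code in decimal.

code 484

Full-scale span = 6.6 V; LSB = 6.6/2^11 = 3.223 mV.
(1.5602 − 0) / 0.00322266 = 484.135 LSBs.
⌊·⌋(484.135) = 484.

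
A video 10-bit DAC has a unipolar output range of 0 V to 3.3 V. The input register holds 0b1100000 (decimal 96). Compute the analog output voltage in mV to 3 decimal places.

LSB = 3.3 V / 2^10 = 3.223 mV.
Code 0b1100000 = 96 decimal.
V_out = 0 + 96 × 0.00322266 V = 0.309375 V.
= 309.375 mV.

309.375 mV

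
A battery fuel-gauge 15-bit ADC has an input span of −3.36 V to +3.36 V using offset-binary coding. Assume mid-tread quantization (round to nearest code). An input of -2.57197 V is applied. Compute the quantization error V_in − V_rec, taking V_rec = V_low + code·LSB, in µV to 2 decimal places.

One LSB is 6.72 V / 32768 = 205.08 µV.
Scaled input = 3842.5844 LSBs, so code = 3843.
V_rec = (−3.36) + 3843·0.000205078 = -2.5718848 V.
V_in − V_rec = -8.52344e-05 V = -85.23 µV.

-85.23 µV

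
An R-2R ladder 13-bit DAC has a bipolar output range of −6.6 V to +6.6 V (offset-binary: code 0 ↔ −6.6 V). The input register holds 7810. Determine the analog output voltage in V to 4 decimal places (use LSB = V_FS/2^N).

5.9845 V

LSB = 13.2 V / 2^13 = 1.611 mV.
V_out = (−6.6) + 7810 × 0.00161133 V = 5.98447 V.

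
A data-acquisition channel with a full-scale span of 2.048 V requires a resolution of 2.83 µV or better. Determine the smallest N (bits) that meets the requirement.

20 bits

Number of steps required ≥ 2.048 V / 2.83 µV = 723674.91.
Need 2^N ≥ 723674.91; 2^19 = 524288, 2^20 = 1048576.
Minimum N = 20.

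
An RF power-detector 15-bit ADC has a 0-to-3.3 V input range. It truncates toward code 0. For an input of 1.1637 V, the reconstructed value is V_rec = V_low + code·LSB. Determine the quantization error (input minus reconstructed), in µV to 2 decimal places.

18.97 µV

Step size: 3.3 V ÷ 2^15 = 100.71 µV.
(V_in − V_low)/LSB = (1.1637 − 0)/0.000100708 = 11555.1884 → code 11555 (floor).
Code 11555 maps back to 0 + 11555×0.000100708 V = 1.163681 V.
Error = 1.1637 − 1.163681 = 1.89697e-05 V = 18.97 µV.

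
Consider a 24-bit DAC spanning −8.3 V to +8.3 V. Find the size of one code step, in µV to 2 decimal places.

0.99 µV

Full-scale span = 16.6 V.
LSB = 16.6 / 2^24 = 16.6 / 16777216 = 9.89437e-07 V = 0.99 µV.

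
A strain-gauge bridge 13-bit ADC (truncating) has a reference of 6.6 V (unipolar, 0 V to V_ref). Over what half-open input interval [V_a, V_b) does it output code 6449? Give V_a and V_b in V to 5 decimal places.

LSB = 6.6/2^13 = 0.806 mV.
V_a = V_low + 6449·LSB = 5.19573 V; V_b = V_low + 6450·LSB = 5.19653 V.

[5.19573 V, 5.19653 V)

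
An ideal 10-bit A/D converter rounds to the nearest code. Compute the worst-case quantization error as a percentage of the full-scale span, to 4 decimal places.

Rounding → worst-case error = ½ LSB = V_FS/2^11, so 100/2048 = 0.0488281 % of full scale.

0.0488 %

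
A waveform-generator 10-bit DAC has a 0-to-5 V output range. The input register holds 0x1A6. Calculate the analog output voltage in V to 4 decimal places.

2.0605 V

LSB = 5 V / 2^10 = 4.883 mV.
Code 0x1A6 = 422 decimal.
V_out = 0 + 422 × 0.00488281 V = 2.06055 V.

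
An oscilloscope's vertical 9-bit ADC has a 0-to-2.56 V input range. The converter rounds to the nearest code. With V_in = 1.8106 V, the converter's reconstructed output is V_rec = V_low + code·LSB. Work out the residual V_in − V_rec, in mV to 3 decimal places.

One LSB is 2.56 V / 512 = 5.000 mV.
(1.8106 − 0)/0.005 = 362.1200; round gives code 362.
V_rec = 0 + 362·0.005 = 1.81 V.
V_in − V_rec = 0.0006 V = 0.600 mV.

0.600 mV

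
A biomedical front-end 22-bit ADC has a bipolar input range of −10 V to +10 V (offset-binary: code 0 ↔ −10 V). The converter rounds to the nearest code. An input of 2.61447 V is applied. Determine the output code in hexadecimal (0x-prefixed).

code 0x285DC6 (decimal 2645446)

With 4194304 levels over 20 V, one step is 4.77 µV.
Input sits at 2645446.099 steps above V_low.
round(2645446.099) = 2645446.
In hexadecimal (0x-prefixed): 0x285DC6.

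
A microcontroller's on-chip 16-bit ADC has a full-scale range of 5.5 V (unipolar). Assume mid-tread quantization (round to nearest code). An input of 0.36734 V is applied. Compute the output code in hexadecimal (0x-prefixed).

code 0x1119 (decimal 4377)

Full-scale span = 5.5 V; LSB = 5.5/2^16 = 83.92 µV.
(0.36734 − 0) / 8.39233e-05 = 4377.090 LSBs.
So the output code is 4377.
In hexadecimal (0x-prefixed): 0x1119.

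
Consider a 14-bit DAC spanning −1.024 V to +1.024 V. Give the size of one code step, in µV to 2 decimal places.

Full-scale span = 2.048 V.
LSB = 2.048 / 2^14 = 2.048 / 16384 = 0.000125 V = 125.00 µV.

125.00 µV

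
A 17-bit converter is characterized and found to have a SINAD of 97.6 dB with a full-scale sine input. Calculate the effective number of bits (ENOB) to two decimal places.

15.92 bits

ENOB = (SINAD − 1.76) / 6.02 = (97.6 − 1.76)/6.02 = 15.920.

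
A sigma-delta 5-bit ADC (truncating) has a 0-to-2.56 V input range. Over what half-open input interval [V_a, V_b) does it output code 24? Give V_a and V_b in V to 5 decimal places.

[1.92000 V, 2.00000 V)

LSB = 2.56/2^5 = 80.000 mV.
V_a = V_low + 24·LSB = 1.92 V; V_b = V_low + 25·LSB = 2 V.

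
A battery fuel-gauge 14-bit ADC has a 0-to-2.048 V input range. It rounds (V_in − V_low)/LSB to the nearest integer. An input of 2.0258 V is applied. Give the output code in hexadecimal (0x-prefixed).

code 0x3F4E (decimal 16206)

LSB = 2.048 V / 16384 = 125.00 µV.
Input sits at 16206.400 steps above V_low.
Round → code 16206.
In hexadecimal (0x-prefixed): 0x3F4E.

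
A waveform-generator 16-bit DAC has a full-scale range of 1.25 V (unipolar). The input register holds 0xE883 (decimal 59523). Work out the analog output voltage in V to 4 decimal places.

1.1353 V

LSB = 1.25 V / 2^16 = 19.07 µV.
Code 0xE883 = 59523 decimal.
V_out = 0 + 59523 × 1.90735e-05 V = 1.13531 V.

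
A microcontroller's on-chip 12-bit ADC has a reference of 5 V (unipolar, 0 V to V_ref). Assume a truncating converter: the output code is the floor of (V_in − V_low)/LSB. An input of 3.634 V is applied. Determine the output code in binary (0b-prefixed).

LSB = 5 V / 4096 = 1.221 mV.
(3.634 − 0) / 0.0012207 = 2976.973 LSBs.
So the output code is 2976.
In binary (0b-prefixed): 0b101110100000.

code 0b101110100000 (decimal 2976)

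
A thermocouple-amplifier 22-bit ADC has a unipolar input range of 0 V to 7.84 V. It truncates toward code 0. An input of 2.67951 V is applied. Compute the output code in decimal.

code 1433505

Full-scale span = 7.84 V; LSB = 7.84/2^22 = 1.87 µV.
Input sits at 1433505.040 steps above V_low.
Floor → code 1433505.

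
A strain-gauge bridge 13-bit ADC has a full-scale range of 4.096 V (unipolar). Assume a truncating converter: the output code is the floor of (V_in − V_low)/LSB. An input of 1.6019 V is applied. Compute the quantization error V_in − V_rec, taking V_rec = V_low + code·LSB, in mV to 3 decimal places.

0.400 mV

LSB = 4.096/2^13 = 0.500 mV.
(V_in − V_low)/LSB = (1.6019 − 0)/0.0005 = 3203.8000 → code 3203 (floor).
Code 3203 maps back to 0 + 3203×0.0005 V = 1.6015 V.
V_in − V_rec = 0.0004 V = 0.400 mV.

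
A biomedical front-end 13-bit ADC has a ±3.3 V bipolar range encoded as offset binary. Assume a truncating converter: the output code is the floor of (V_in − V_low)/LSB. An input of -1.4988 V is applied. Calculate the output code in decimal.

code 2235

LSB = 6.6 V / 8192 = 0.806 mV.
(V_in − V_low)/LSB = (-1.4988 − (−3.3)) / 0.000805664 = 2235.671.
⌊·⌋(2235.671) = 2235.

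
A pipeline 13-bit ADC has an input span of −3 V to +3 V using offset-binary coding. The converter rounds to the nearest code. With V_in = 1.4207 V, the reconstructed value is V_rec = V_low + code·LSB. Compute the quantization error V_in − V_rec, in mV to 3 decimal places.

-0.198 mV

Step size: 6 V ÷ 2^13 = 0.732 mV.
(1.4207 − (−3))/0.000732422 = 6035.7291; round gives code 6036.
Reconstructed: 1.4208984 V.
Error = 1.4207 − 1.4208984 = -0.000198437 V = -0.198 mV.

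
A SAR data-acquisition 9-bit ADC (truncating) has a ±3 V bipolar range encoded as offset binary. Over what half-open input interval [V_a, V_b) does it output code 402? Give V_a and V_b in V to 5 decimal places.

[1.71094 V, 1.72266 V)

LSB = 6/2^9 = 11.719 mV.
V_a = V_low + 402·LSB = 1.71094 V; V_b = V_low + 403·LSB = 1.72266 V.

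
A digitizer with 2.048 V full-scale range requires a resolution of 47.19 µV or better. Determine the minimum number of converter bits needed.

16 bits

Number of steps required ≥ 2.048 V / 47.19 µV = 43399.03.
Need 2^N ≥ 43399.03; 2^15 = 32768, 2^16 = 65536.
Minimum N = 16.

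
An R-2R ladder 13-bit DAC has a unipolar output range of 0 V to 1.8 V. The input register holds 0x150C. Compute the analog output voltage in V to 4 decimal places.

LSB = 1.8 V / 2^13 = 219.73 µV.
Code 0x150C = 5388 decimal.
V_out = 0 + 5388 × 0.000219727 V = 1.18389 V.

1.1839 V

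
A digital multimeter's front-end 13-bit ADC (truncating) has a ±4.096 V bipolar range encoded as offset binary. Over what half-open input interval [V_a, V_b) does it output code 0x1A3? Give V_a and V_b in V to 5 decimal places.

LSB = 8.192/2^13 = 1.000 mV.
Code 0x1A3 = 419 decimal.
V_a = V_low + 419·LSB = -3.677 V; V_b = V_low + 420·LSB = -3.676 V.

[-3.67700 V, -3.67600 V)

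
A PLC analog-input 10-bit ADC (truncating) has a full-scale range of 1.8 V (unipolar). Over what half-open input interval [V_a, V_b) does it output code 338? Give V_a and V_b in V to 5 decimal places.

[0.59414 V, 0.59590 V)

LSB = 1.8/2^10 = 1.758 mV.
V_a = V_low + 338·LSB = 0.594141 V; V_b = V_low + 339·LSB = 0.595898 V.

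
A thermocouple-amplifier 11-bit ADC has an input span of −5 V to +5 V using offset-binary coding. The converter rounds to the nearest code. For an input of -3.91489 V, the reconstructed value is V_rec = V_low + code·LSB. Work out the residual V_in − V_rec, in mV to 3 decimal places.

LSB = 10/2^11 = 4.883 mV.
(V_in − V_low)/LSB = (-3.91489 − (−5))/0.00488281 = 222.2305 → code 222 (round).
V_rec = (−5) + 222·0.00488281 = -3.9160156 V.
Error = -3.91489 − (−3.9160156) = 0.00112563 V = 1.126 mV.

1.126 mV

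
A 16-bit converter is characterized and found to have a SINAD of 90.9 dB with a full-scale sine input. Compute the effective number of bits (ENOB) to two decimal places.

14.81 bits

ENOB = (SINAD − 1.76) / 6.02 = (90.9 − 1.76)/6.02 = 14.807.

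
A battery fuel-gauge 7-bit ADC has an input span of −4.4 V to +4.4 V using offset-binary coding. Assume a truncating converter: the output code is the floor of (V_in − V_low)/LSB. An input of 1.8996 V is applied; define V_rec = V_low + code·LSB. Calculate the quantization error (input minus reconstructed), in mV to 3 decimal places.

Step size: 8.8 V ÷ 2^7 = 68.750 mV.
(1.8996 − (−4.4))/0.06875 = 91.6305; ⌊·⌋ gives code 91.
V_rec = (−4.4) + 91·0.06875 = 1.85625 V.
Error = 1.8996 − 1.85625 = 0.04335 V = 43.350 mV.

43.350 mV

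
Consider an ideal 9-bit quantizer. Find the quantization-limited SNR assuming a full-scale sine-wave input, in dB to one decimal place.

55.9 dB

SNR ≈ 6.02·N + 1.76 dB = 6.02·9 + 1.76 = 55.94 dB.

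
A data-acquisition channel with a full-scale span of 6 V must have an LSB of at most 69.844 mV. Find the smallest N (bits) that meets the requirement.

7 bits

Number of steps required ≥ 6 V / 69.844 mV = 85.91.
Need 2^N ≥ 85.91; 2^6 = 64, 2^7 = 128.
Minimum N = 7.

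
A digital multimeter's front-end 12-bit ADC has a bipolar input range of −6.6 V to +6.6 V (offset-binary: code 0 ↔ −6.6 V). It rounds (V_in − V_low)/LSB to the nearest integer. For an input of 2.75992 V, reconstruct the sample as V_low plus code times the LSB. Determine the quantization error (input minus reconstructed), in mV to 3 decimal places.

One LSB is 13.2 V / 4096 = 3.223 mV.
(2.75992 − (−6.6))/0.00322266 = 2904.4115; round gives code 2904.
V_rec = (−6.6) + 2904·0.00322266 = 2.7585938 V.
V_in − V_rec = 0.00132625 V = 1.326 mV.

1.326 mV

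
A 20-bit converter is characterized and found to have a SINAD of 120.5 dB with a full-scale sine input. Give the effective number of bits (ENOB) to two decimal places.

19.72 bits

ENOB = (SINAD − 1.76) / 6.02 = (120.5 − 1.76)/6.02 = 19.724.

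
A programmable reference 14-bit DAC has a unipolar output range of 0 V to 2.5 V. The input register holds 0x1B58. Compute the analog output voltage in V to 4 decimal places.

LSB = 2.5 V / 2^14 = 152.59 µV.
Code 0x1B58 = 7000 decimal.
V_out = 0 + 7000 × 0.000152588 V = 1.06812 V.

1.0681 V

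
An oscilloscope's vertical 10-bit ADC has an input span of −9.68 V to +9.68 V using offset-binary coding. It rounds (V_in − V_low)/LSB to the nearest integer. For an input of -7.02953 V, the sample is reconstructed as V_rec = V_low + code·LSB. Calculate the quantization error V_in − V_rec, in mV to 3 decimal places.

3.595 mV

One LSB is 19.36 V / 1024 = 18.906 mV.
(-7.02953 − (−9.68))/0.0189062 = 140.1901; round gives code 140.
V_rec = (−9.68) + 140·0.0189062 = -7.033125 V.
V_in − V_rec = 0.003595 V = 3.595 mV.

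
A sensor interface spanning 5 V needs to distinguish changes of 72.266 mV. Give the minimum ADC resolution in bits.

7 bits

Number of steps required ≥ 5 V / 72.266 mV = 69.19.
Need 2^N ≥ 69.19; 2^6 = 64, 2^7 = 128.
Minimum N = 7.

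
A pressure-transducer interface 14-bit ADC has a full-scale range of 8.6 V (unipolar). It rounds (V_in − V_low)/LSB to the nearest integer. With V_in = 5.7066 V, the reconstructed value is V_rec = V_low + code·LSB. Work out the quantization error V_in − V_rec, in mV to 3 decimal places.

LSB = 8.6/2^14 = 0.525 mV.
(V_in − V_low)/LSB = (5.7066 − 0)/0.000524902 = 10871.7366 → code 10872 (round).
V_rec = 0 + 10872·0.000524902 = 5.7067383 V.
V_in − V_rec = -0.000138281 V = -0.138 mV.

-0.138 mV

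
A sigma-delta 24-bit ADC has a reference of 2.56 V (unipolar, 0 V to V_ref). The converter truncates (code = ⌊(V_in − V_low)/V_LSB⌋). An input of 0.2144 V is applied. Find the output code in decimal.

code 1405091

LSB = 2.56 V / 16777216 = 0.15 µV.
Input sits at 1405091.840 steps above V_low.
So the output code is 1405091.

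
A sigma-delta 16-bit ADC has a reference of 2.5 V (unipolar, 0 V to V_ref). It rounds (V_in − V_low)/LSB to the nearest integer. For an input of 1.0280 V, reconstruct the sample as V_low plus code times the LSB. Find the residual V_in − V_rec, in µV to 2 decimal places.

15.38 µV

LSB = 2.5/2^16 = 38.15 µV.
(1.0280 − 0)/3.8147e-05 = 26948.4032; round gives code 26948.
Reconstructed: 1.0279846 V.
Difference: 1.53809e-05 V → 15.38 µV.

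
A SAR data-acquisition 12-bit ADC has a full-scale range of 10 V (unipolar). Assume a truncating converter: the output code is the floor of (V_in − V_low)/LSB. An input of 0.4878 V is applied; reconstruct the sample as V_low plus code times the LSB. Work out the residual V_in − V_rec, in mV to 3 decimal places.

1.960 mV

One LSB is 10 V / 4096 = 2.441 mV.
(0.4878 − 0)/0.00244141 = 199.8029; ⌊·⌋ gives code 199.
Reconstructed: 0.48583984 V.
V_in − V_rec = 0.00196016 V = 1.960 mV.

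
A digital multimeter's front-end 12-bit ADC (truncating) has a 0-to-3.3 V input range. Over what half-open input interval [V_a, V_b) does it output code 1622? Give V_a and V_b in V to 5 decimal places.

LSB = 3.3/2^12 = 0.806 mV.
V_a = V_low + 1622·LSB = 1.30679 V; V_b = V_low + 1623·LSB = 1.30759 V.

[1.30679 V, 1.30759 V)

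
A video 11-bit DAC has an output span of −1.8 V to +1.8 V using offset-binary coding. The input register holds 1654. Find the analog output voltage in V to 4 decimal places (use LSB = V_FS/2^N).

LSB = 3.6 V / 2^11 = 1.758 mV.
V_out = (−1.8) + 1654 × 0.00175781 V = 1.10742 V.

1.1074 V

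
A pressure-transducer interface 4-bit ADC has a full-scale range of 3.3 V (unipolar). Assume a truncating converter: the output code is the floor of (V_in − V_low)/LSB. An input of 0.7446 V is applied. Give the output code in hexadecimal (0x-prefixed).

code 0x3 (decimal 3)

Full-scale span = 3.3 V; LSB = 3.3/2^4 = 206.250 mV.
(V_in − V_low)/LSB = (0.7446 − 0) / 0.20625 = 3.610.
⌊·⌋(3.610) = 3.
In hexadecimal (0x-prefixed): 0x3.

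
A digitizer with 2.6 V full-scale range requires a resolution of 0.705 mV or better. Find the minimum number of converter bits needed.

12 bits

Number of steps required ≥ 2.6 V / 0.705 mV = 3687.94.
Need 2^N ≥ 3687.94; 2^11 = 2048, 2^12 = 4096.
Minimum N = 12.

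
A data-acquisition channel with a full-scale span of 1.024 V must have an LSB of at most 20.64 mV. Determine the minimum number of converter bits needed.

6 bits

Number of steps required ≥ 1.024 V / 20.64 mV = 49.61.
Need 2^N ≥ 49.61; 2^5 = 32, 2^6 = 64.
Minimum N = 6.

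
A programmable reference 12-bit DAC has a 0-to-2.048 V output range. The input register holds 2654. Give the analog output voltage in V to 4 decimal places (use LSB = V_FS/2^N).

LSB = 2.048 V / 2^12 = 0.500 mV.
V_out = 0 + 2654 × 0.0005 V = 1.327 V.

1.3270 V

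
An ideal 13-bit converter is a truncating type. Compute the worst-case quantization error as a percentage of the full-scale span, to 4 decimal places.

0.0122 %

Truncating → worst-case error = 1 LSB = V_FS/2^13, so 100/8192 = 0.012207 % of full scale.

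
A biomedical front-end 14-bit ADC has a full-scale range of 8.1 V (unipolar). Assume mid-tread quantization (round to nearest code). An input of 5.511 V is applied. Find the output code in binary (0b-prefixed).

With 16384 levels over 8.1 V, one step is 494.38 µV.
(V_in − V_low)/LSB = (5.511 − 0) / 0.000494385 = 11147.188.
So the output code is 11147.
In binary (0b-prefixed): 0b10101110001011.

code 0b10101110001011 (decimal 11147)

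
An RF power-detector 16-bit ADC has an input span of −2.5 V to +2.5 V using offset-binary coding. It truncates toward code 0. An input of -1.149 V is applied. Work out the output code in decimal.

code 17707

Full-scale span = 5 V; LSB = 5/2^16 = 76.29 µV.
Input sits at 17707.827 steps above V_low.
Floor → code 17707.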